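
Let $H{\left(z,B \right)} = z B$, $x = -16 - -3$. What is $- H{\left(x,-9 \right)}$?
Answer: $-117$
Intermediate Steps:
$x = -13$ ($x = -16 + 3 = -13$)
$H{\left(z,B \right)} = B z$
$- H{\left(x,-9 \right)} = - \left(-9\right) \left(-13\right) = \left(-1\right) 117 = -117$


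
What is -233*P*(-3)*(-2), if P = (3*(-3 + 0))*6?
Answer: 75492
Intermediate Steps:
P = -54 (P = (3*(-3))*6 = -9*6 = -54)
-233*P*(-3)*(-2) = -233*(-54*(-3))*(-2) = -37746*(-2) = -233*(-324) = 75492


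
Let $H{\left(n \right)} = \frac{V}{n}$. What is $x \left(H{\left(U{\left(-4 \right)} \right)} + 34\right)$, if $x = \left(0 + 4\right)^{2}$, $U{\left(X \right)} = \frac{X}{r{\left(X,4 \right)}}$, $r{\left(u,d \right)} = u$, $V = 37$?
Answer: $1136$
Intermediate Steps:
$U{\left(X \right)} = 1$ ($U{\left(X \right)} = \frac{X}{X} = 1$)
$x = 16$ ($x = 4^{2} = 16$)
$H{\left(n \right)} = \frac{37}{n}$
$x \left(H{\left(U{\left(-4 \right)} \right)} + 34\right) = 16 \left(\frac{37}{1} + 34\right) = 16 \left(37 \cdot 1 + 34\right) = 16 \left(37 + 34\right) = 16 \cdot 71 = 1136$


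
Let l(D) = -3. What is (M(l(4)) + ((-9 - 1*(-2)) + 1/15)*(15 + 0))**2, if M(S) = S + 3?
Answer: 10816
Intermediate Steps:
M(S) = 3 + S
(M(l(4)) + ((-9 - 1*(-2)) + 1/15)*(15 + 0))**2 = ((3 - 3) + ((-9 - 1*(-2)) + 1/15)*(15 + 0))**2 = (0 + ((-9 + 2) + 1/15)*15)**2 = (0 + (-7 + 1/15)*15)**2 = (0 - 104/15*15)**2 = (0 - 104)**2 = (-104)**2 = 10816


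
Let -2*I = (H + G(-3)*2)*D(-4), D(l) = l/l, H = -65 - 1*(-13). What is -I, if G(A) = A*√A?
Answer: -26 - 3*I*√3 ≈ -26.0 - 5.1962*I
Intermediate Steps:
G(A) = A^(3/2)
H = -52 (H = -65 + 13 = -52)
D(l) = 1
I = 26 + 3*I*√3 (I = -(-52 + (-3)^(3/2)*2)/2 = -(-52 - 3*I*√3*2)/2 = -(-52 - 6*I*√3)/2 = 26 + 3*I*√3 ≈ 26.0 + 5.1962*I)
-I = -(26 + 3*I*√3) = -26 - 3*I*√3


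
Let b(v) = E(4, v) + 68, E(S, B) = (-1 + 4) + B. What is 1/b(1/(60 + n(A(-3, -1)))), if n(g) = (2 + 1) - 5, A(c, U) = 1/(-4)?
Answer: 58/4119 ≈ 0.014081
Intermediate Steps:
A(c, U) = -¼
E(S, B) = 3 + B
n(g) = -2 (n(g) = 3 - 5 = -2)
b(v) = 71 + v (b(v) = (3 + v) + 68 = 71 + v)
1/b(1/(60 + n(A(-3, -1)))) = 1/(71 + 1/(60 - 2)) = 1/(71 + 1/58) = 1/(4119/58) = 58/4119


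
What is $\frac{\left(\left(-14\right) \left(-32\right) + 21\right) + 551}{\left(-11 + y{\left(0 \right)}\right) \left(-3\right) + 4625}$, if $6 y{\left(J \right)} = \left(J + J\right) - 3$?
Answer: $\frac{2040}{9319} \approx 0.21891$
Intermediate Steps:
$y{\left(J \right)} = - \frac{1}{2} + \frac{J}{3}$ ($y{\left(J \right)} = \frac{\left(J + J\right) - 3}{6} = \frac{2 J - 3}{6} = \frac{-3 + 2 J}{6} = - \frac{1}{2} + \frac{J}{3}$)
$\frac{\left(\left(-14\right) \left(-32\right) + 21\right) + 551}{\left(-11 + y{\left(0 \right)}\right) \left(-3\right) + 4625} = \frac{\left(\left(-14\right) \left(-32\right) + 21\right) + 551}{\left(-11 + \left(- \frac{1}{2} + \frac{1}{3} \cdot 0\right)\right) \left(-3\right) + 4625} = \frac{\left(448 + 21\right) + 551}{\left(-11 + \left(- \frac{1}{2} + 0\right)\right) \left(-3\right) + 4625} = \frac{469 + 551}{\left(-11 - \frac{1}{2}\right) \left(-3\right) + 4625} = \frac{1020}{\left(- \frac{23}{2}\right) \left(-3\right) + 4625} = \frac{1020}{\frac{69}{2} + 4625} = \frac{1020}{\frac{9319}{2}} = 1020 \cdot \frac{2}{9319} = \frac{2040}{9319}$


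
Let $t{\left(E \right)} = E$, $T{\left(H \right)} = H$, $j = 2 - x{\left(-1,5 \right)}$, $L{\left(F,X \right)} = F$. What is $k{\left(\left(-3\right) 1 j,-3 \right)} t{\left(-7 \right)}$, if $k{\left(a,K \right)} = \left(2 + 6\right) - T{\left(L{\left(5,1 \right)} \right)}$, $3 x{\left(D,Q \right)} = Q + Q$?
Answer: $-21$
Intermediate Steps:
$x{\left(D,Q \right)} = \frac{2 Q}{3}$ ($x{\left(D,Q \right)} = \frac{Q + Q}{3} = \frac{2 Q}{3}$)
$j = - \frac{4}{3}$ ($j = 2 - \frac{2}{3} \cdot 5 = 2 - \frac{10}{3} = - \frac{4}{3} \approx -1.3333$)
$k{\left(a,K \right)} = 3$ ($k{\left(a,K \right)} = \left(2 + 6\right) - 5 = 8 - 5 = 3$)
$k{\left(\left(-3\right) 1 j,-3 \right)} t{\left(-7 \right)} = 3 \left(-7\right) = -21$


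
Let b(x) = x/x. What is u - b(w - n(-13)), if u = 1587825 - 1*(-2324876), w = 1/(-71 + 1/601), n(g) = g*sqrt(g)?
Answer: 3912700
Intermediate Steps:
n(g) = g**(3/2)
w = -601/42670 (w = 1/(-71 + 1/601) = 1/(-42670/601) = -601/42670 ≈ -0.014085)
u = 3912701 (u = 1587825 + 2324876 = 3912701)
b(x) = 1
u - b(w - n(-13)) = 3912701 - 1*1 = 3912701 - 1 = 3912700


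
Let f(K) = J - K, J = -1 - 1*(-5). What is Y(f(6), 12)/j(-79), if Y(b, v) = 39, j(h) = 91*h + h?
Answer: -39/7268 ≈ -0.0053660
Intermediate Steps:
J = 4 (J = -1 + 5 = 4)
f(K) = 4 - K
j(h) = 92*h
Y(f(6), 12)/j(-79) = 39/((92*(-79))) = 39/(-7268) = 39*(-1/7268) = -39/7268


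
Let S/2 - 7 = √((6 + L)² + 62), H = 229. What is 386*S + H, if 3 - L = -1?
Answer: 5633 + 6948*√2 ≈ 15459.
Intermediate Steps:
L = 4 (L = 3 - 1*(-1) = 3 + 1 = 4)
S = 14 + 18*√2 (S = 14 + 2*√((6 + 4)² + 62) = 14 + 2*√(10² + 62) = 14 + 2*√(100 + 62) = 14 + 2*√162 = 14 + 2*(9*√2) = 14 + 18*√2 ≈ 39.456)
386*S + H = 386*(14 + 18*√2) + 229 = (5404 + 6948*√2) + 229 = 5633 + 6948*√2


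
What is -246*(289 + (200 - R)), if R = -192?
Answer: -167526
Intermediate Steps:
-246*(289 + (200 - R)) = -246*(289 + (200 - 1*(-192))) = -246*(289 + (200 + 192)) = -246*(289 + 392) = -246*681 = -167526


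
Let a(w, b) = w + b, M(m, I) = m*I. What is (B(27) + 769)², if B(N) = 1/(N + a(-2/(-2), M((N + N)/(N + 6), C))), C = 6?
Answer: 102345607225/173056 ≈ 5.9140e+5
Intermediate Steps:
M(m, I) = I*m
a(w, b) = b + w
B(N) = 1/(1 + N + 12*N/(6 + N)) (B(N) = 1/(N + (6*((N + N)/(N + 6)) - 2/(-2))) = 1/(N + (6*((2*N)/(6 + N)) - 2*(-½))) = 1/(N + (6*(2*N/(6 + N)) + 1)) = 1/(N + (12*N/(6 + N) + 1)) = 1/(N + (1 + 12*N/(6 + N))) = 1/(1 + N + 12*N/(6 + N)))
(B(27) + 769)² = ((6 + 27)/(6 + 27² + 19*27) + 769)² = (33/(6 + 729 + 513) + 769)² = (33/1248 + 769)² = ((1/1248)*33 + 769)² = (11/416 + 769)² = (319915/416)² = 102345607225/173056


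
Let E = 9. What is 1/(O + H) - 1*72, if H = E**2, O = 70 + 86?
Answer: -17063/237 ≈ -71.996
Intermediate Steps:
O = 156
H = 81 (H = 9**2 = 81)
1/(O + H) - 1*72 = 1/(156 + 81) - 1*72 = 1/237 - 72 = -17063/237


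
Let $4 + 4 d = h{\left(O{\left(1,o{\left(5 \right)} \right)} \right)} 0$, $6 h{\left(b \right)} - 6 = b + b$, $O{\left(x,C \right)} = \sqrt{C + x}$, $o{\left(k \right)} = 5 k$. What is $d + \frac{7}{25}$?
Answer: $- \frac{18}{25} \approx -0.72$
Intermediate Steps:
$h{\left(b \right)} = 1 + \frac{b}{3}$ ($h{\left(b \right)} = 1 + \frac{b + b}{6} = 1 + \frac{2 b}{6} = 1 + \frac{b}{3}$)
$d = -1$ ($d = -1 + \frac{\left(1 + \frac{\sqrt{5 \cdot 5 + 1}}{3}\right) 0}{4} = -1 + \frac{\left(1 + \frac{\sqrt{25 + 1}}{3}\right) 0}{4} = -1 + \frac{\left(1 + \frac{\sqrt{26}}{3}\right) 0}{4} = -1 + \frac{1}{4} \cdot 0 = -1 + 0 = -1$)
$d + \frac{7}{25} = -1 + \frac{7}{25} = - \frac{18}{25}$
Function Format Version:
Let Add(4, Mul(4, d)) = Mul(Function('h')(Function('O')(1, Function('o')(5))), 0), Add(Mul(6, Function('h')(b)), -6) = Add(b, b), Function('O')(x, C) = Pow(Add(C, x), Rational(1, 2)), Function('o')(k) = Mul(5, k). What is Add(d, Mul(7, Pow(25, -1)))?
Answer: Rational(-18, 25) ≈ -0.72000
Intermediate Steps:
Function('h')(b) = Add(1, Mul(Rational(1, 3), b)) (Function('h')(b) = Add(1, Mul(Rational(1, 6), Add(b, b))) = Add(1, Mul(Rational(1, 6), Mul(2, b))) = Add(1, Mul(Rational(1, 3), b)))
d = -1 (d = Add(-1, Mul(Rational(1, 4), Mul(Add(1, Mul(Rational(1, 3), Pow(Add(Mul(5, 5), 1), Rational(1, 2)))), 0))) = Add(-1, Mul(Rational(1, 4), Mul(Add(1, Mul(Rational(1, 3), Pow(Add(25, 1), Rational(1, 2)))), 0))) = Add(-1, Mul(Rational(1, 4), Mul(Add(1, Mul(Rational(1, 3), Pow(26, Rational(1, 2)))), 0))) = Add(-1, Mul(Rational(1, 4), 0)) = Add(-1, 0) = -1)
Add(d, Mul(7, Pow(25, -1))) = Add(-1, Mul(7, Pow(25, -1))) = Add(-1, Mul(7, Rational(1, 25))) = Add(-1, Rational(7, 25)) = Rational(-18, 25)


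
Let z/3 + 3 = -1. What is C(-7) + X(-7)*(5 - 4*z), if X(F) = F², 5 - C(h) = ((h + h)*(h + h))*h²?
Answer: -7002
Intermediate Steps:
z = -12 (z = -9 + 3*(-1) = -9 - 3 = -12)
C(h) = 5 - 4*h⁴ (C(h) = 5 - (h + h)*(h + h)*h² = 5 - (2*h)*(2*h)*h² = 5 - 4*h²*h² = 5 - 4*h⁴)
C(-7) + X(-7)*(5 - 4*z) = (5 - 4*(-7)⁴) + (-7)²*(5 - 4*(-12)) = (5 - 4*2401) + 49*(5 + 48) = (5 - 9604) + 49*53 = -9599 + 2597 = -7002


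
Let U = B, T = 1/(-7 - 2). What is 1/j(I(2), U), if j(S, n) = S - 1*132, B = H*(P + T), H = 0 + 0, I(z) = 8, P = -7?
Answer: -1/124 ≈ -0.0080645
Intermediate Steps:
H = 0
T = -⅑ (T = 1/(-9) = -⅑ ≈ -0.11111)
B = 0 (B = 0*(-7 - ⅑) = 0*(-64/9) = 0)
U = 0
j(S, n) = -132 + S (j(S, n) = S - 132 = -132 + S)
1/j(I(2), U) = 1/(-132 + 8) = 1/(-124) = -1/124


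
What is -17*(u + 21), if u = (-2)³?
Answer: -221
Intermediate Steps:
u = -8
-17*(u + 21) = -17*(-8 + 21) = -17*13 = -221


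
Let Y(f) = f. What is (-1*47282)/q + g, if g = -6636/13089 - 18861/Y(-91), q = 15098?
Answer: 610305498646/2997202117 ≈ 203.63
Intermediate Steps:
g = 82089251/397033 (g = -6636/13089 - 18861/(-91) = -6636*1/13089 - 18861*(-1/91) = -2212/4363 + 18861/91 = 82089251/397033 ≈ 206.76)
(-1*47282)/q + g = -1*47282/15098 + 82089251/397033 = -47282*1/15098 + 82089251/397033 = -23641/7549 + 82089251/397033 = 610305498646/2997202117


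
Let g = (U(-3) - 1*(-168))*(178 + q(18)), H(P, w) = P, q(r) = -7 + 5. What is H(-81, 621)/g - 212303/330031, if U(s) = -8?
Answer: -461937307/714897920 ≈ -0.64616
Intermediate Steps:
q(r) = -2
g = 28160 (g = (-8 - 1*(-168))*(178 - 2) = (-8 + 168)*176 = 160*176 = 28160)
H(-81, 621)/g - 212303/330031 = -81/28160 - 212303/330031 = -81*1/28160 - 212303*1/330031 = -81/28160 - 16331/25387 = -461937307/714897920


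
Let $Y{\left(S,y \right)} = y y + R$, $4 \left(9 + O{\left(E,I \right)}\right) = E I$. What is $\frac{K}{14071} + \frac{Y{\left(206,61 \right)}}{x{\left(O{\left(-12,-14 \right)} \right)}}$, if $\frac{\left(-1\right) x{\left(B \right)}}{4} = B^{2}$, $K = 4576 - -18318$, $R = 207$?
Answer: $\frac{11113844}{15323319} \approx 0.72529$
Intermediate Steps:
$O{\left(E,I \right)} = -9 + \frac{E I}{4}$
$Y{\left(S,y \right)} = 207 + y^{2}$ ($Y{\left(S,y \right)} = y y + 207 = y^{2} + 207 = 207 + y^{2}$)
$K = 22894$ ($K = 4576 + 18318 = 22894$)
$x{\left(B \right)} = - 4 B^{2}$
$\frac{K}{14071} + \frac{Y{\left(206,61 \right)}}{x{\left(O{\left(-12,-14 \right)} \right)}} = \frac{22894}{14071} + \frac{207 + 61^{2}}{\left(-4\right) \left(-9 + \frac{1}{4} \left(-12\right) \left(-14\right)\right)^{2}} = 22894 \cdot \frac{1}{14071} + \frac{207 + 3721}{\left(-4\right) \left(-9 + 42\right)^{2}} = \frac{22894}{14071} + \frac{3928}{\left(-4\right) 33^{2}} = \frac{22894}{14071} + \frac{3928}{\left(-4\right) 1089} = \frac{22894}{14071} + \frac{3928}{-4356} = \frac{22894}{14071} + 3928 \left(- \frac{1}{4356}\right) = \frac{22894}{14071} - \frac{982}{1089} = \frac{11113844}{15323319}$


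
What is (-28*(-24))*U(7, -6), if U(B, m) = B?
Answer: 4704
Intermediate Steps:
(-28*(-24))*U(7, -6) = -28*(-24)*7 = 672*7 = 4704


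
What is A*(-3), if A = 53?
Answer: -159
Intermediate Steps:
A*(-3) = 53*(-3) = -159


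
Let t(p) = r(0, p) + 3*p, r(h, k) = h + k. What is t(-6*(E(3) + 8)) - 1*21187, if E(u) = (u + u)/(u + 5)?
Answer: -21397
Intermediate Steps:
E(u) = 2*u/(5 + u) (E(u) = (2*u)/(5 + u) = 2*u/(5 + u))
t(p) = 4*p (t(p) = (0 + p) + 3*p = p + 3*p = 4*p)
t(-6*(E(3) + 8)) - 1*21187 = 4*(-6*(2*3/(5 + 3) + 8)) - 1*21187 = 4*(-6*(2*3/8 + 8)) - 21187 = 4*(-6*(2*3*(1/8) + 8)) - 21187 = 4*(-6*(3/4 + 8)) - 21187 = 4*(-6*35/4) - 21187 = 4*(-105/2) - 21187 = -210 - 21187 = -21397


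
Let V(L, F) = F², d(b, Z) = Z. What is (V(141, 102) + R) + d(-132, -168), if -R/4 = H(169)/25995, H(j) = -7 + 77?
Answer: 53216908/5199 ≈ 10236.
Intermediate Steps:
H(j) = 70
R = -56/5199 (R = -280/25995 = -4*14/5199 = -56/5199 ≈ -0.010771)
(V(141, 102) + R) + d(-132, -168) = (102² - 56/5199) - 168 = (10404 - 56/5199) - 168 = 54090340/5199 - 168 = 53216908/5199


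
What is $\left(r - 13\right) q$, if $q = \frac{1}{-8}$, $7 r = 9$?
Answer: $\frac{41}{28} \approx 1.4643$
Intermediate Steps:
$r = \frac{9}{7}$ ($r = \frac{1}{7} \cdot 9 = \frac{9}{7} \approx 1.2857$)
$q = - \frac{1}{8} \approx -0.125$
$\left(r - 13\right) q = \left(\frac{9}{7} - 13\right) \left(- \frac{1}{8}\right) = \left(- \frac{82}{7}\right) \left(- \frac{1}{8}\right) = \frac{41}{28}$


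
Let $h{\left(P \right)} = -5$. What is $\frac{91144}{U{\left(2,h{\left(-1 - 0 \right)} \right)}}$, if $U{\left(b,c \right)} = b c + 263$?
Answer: $\frac{91144}{253} \approx 360.25$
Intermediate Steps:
$U{\left(b,c \right)} = 263 + b c$
$\frac{91144}{U{\left(2,h{\left(-1 - 0 \right)} \right)}} = \frac{91144}{263 + 2 \left(-5\right)} = \frac{91144}{263 - 10} = \frac{91144}{253}$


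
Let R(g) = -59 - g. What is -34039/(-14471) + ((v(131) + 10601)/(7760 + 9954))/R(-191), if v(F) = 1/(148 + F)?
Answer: 252827995361/107277994539 ≈ 2.3568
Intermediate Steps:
-34039/(-14471) + ((v(131) + 10601)/(7760 + 9954))/R(-191) = -34039/(-14471) + ((1/(148 + 131) + 10601)/(7760 + 9954))/(-59 - 1*(-191)) = -34039*(-1/14471) + ((1/279 + 10601)/17714)/(-59 + 191) = 34039/14471 + ((1/279 + 10601)*(1/17714))/132 = 34039/14471 + ((2957680/279)*(1/17714))*(1/132) = 34039/14471 + (1478840/2471103)*(1/132) = 34039/14471 + 33610/7413309 = 252827995361/107277994539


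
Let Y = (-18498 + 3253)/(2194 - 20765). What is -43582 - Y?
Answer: -809376567/18571 ≈ -43583.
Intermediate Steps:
Y = 15245/18571 (Y = -15245/(-18571) = -15245*(-1/18571) = 15245/18571 ≈ 0.82090)
-43582 - Y = -43582 - 1*15245/18571 = -43582 - 15245/18571 = -809376567/18571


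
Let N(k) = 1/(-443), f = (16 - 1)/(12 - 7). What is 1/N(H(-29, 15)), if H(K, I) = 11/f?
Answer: -443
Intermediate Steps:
f = 3 (f = 15/5 = 15*(1/5) = 3)
H(K, I) = 11/3
N(k) = -1/443
1/N(H(-29, 15)) = 1/(-1/443) = -443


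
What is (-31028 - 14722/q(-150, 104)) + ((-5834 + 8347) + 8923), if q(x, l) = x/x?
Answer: -34314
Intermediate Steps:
q(x, l) = 1
(-31028 - 14722/q(-150, 104)) + ((-5834 + 8347) + 8923) = (-31028 - 14722/1) + ((-5834 + 8347) + 8923) = (-31028 - 14722*1) + (2513 + 8923) = (-31028 - 14722) + 11436 = -45750 + 11436 = -34314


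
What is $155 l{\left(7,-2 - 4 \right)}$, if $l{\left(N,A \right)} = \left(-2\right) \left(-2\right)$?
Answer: $620$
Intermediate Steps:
$l{\left(N,A \right)} = 4$
$155 l{\left(7,-2 - 4 \right)} = 155 \cdot 4 = 620$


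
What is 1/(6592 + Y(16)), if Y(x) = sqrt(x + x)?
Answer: 206/1357951 - sqrt(2)/10863608 ≈ 0.00015157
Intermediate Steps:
Y(x) = sqrt(2)*sqrt(x) (Y(x) = sqrt(2*x) = sqrt(2)*sqrt(x))
1/(6592 + Y(16)) = 1/(6592 + sqrt(2)*sqrt(16)) = 1/(6592 + sqrt(2)*4) = 1/(6592 + 4*sqrt(2))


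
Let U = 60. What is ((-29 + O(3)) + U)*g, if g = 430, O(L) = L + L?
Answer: 15910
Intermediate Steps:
O(L) = 2*L
((-29 + O(3)) + U)*g = ((-29 + 2*3) + 60)*430 = ((-29 + 6) + 60)*430 = (-23 + 60)*430 = 37*430 = 15910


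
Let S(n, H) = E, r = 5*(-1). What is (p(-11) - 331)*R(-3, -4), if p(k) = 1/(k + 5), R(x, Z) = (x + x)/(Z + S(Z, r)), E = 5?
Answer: 1987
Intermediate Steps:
r = -5
S(n, H) = 5
R(x, Z) = 2*x/(5 + Z) (R(x, Z) = (x + x)/(Z + 5) = (2*x)/(5 + Z) = 2*x/(5 + Z))
p(k) = 1/(5 + k)
(p(-11) - 331)*R(-3, -4) = (1/(5 - 11) - 331)*(2*(-3)/(5 - 4)) = (1/(-6) - 331)*(2*(-3)/1) = (-⅙ - 331)*(2*(-3)*1) = -1987/6*(-6) = 1987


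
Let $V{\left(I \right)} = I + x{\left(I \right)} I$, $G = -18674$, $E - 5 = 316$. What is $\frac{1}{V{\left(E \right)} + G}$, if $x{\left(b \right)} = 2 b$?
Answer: $\frac{1}{187729} \approx 5.3268 \cdot 10^{-6}$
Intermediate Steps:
$E = 321$ ($E = 5 + 316 = 321$)
$V{\left(I \right)} = I + 2 I^{2}$ ($V{\left(I \right)} = I + 2 I I = I + 2 I^{2}$)
$\frac{1}{V{\left(E \right)} + G} = \frac{1}{321 \left(1 + 2 \cdot 321\right) - 18674} = \frac{1}{321 \left(1 + 642\right) - 18674} = \frac{1}{321 \cdot 643 - 18674} = \frac{1}{206403 - 18674} = \frac{1}{187729}$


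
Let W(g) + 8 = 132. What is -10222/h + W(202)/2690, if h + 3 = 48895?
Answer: -5358643/32879870 ≈ -0.16298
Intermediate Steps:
h = 48892 (h = -3 + 48895 = 48892)
W(g) = 124 (W(g) = -8 + 132 = 124)
-10222/h + W(202)/2690 = -10222/48892 + 124/2690 = -10222*1/48892 + 124*(1/2690) = -5111/24446 + 62/1345 = -5358643/32879870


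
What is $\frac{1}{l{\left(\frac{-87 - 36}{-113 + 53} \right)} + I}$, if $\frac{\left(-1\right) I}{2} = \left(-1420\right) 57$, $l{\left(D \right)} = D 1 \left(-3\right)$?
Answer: $\frac{20}{3237477} \approx 6.1777 \cdot 10^{-6}$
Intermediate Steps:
$l{\left(D \right)} = - 3 D$ ($l{\left(D \right)} = D \left(-3\right) = - 3 D$)
$I = 161880$ ($I = - 2 \left(\left(-1420\right) 57\right) = \left(-2\right) \left(-80940\right) = 161880$)
$\frac{1}{l{\left(\frac{-87 - 36}{-113 + 53} \right)} + I} = \frac{1}{- 3 \frac{-87 - 36}{-113 + 53} + 161880} = \frac{1}{- 3 \left(- \frac{123}{-60}\right) + 161880} = \frac{1}{- 3 \left(\left(-123\right) \left(- \frac{1}{60}\right)\right) + 161880} = \frac{1}{\left(-3\right) \frac{41}{20} + 161880} = \frac{1}{- \frac{123}{20} + 161880} = \frac{1}{\frac{3237477}{20}} = \frac{20}{3237477}$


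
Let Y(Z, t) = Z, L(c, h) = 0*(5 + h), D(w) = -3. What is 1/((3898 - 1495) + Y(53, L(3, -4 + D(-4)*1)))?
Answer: 1/2456 ≈ 0.00040717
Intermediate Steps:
L(c, h) = 0
1/((3898 - 1495) + Y(53, L(3, -4 + D(-4)*1))) = 1/((3898 - 1495) + 53) = 1/(2403 + 53) = 1/2456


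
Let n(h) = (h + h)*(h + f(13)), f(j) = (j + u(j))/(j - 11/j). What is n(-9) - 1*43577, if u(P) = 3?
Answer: -3431657/79 ≈ -43439.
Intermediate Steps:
f(j) = (3 + j)/(j - 11/j) (f(j) = (j + 3)/(j - 11/j) = (3 + j)/(j - 11/j))
n(h) = 2*h*(104/79 + h) (n(h) = (h + h)*(h + 13*(3 + 13)/(-11 + 13²)) = (2*h)*(h + 13*16/(-11 + 169)) = (2*h)*(h + 13*16/158) = (2*h)*(h + 13*(1/158)*16) = (2*h)*(h + 104/79) = (2*h)*(104/79 + h) = 2*h*(104/79 + h))
n(-9) - 1*43577 = (2/79)*(-9)*(104 + 79*(-9)) - 1*43577 = (2/79)*(-9)*(104 - 711) - 43577 = (2/79)*(-9)*(-607) - 43577 = 10926/79 - 43577 = -3431657/79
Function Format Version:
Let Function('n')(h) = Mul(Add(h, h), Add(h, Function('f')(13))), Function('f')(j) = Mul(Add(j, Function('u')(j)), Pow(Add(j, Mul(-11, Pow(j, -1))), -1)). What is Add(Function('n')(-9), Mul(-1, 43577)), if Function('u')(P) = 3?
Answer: Rational(-3431657, 79) ≈ -43439.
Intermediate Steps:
Function('f')(j) = Mul(Pow(Add(j, Mul(-11, Pow(j, -1))), -1), Add(3, j)) (Function('f')(j) = Mul(Add(j, 3), Pow(Add(j, Mul(-11, Pow(j, -1))), -1)) = Mul(Add(3, j), Pow(Add(j, Mul(-11, Pow(j, -1))), -1)) = Mul(Pow(Add(j, Mul(-11, Pow(j, -1))), -1), Add(3, j)))
Function('n')(h) = Mul(2, h, Add(Rational(104, 79), h)) (Function('n')(h) = Mul(Add(h, h), Add(h, Mul(13, Pow(Add(-11, Pow(13, 2)), -1), Add(3, 13)))) = Mul(Mul(2, h), Add(h, Mul(13, Pow(Add(-11, 169), -1), 16))) = Mul(Mul(2, h), Add(h, Mul(13, Pow(158, -1), 16))) = Mul(Mul(2, h), Add(h, Mul(13, Rational(1, 158), 16))) = Mul(Mul(2, h), Add(h, Rational(104, 79))) = Mul(Mul(2, h), Add(Rational(104, 79), h)) = Mul(2, h, Add(Rational(104, 79), h)))
Add(Function('n')(-9), Mul(-1, 43577)) = Add(Mul(Rational(2, 79), -9, Add(104, Mul(79, -9))), Mul(-1, 43577)) = Add(Mul(Rational(2, 79), -9, Add(104, -711)), -43577) = Add(Mul(Rational(2, 79), -9, -607), -43577) = Add(Rational(10926, 79), -43577) = Rational(-3431657, 79)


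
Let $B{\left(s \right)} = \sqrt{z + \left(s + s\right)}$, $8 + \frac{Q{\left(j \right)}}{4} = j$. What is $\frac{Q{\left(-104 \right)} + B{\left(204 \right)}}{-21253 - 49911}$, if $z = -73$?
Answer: $\frac{112}{17791} - \frac{\sqrt{335}}{71164} \approx 0.0060381$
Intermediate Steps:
$Q{\left(j \right)} = -32 + 4 j$
$B{\left(s \right)} = \sqrt{-73 + 2 s}$ ($B{\left(s \right)} = \sqrt{-73 + \left(s + s\right)} = \sqrt{-73 + 2 s}$)
$\frac{Q{\left(-104 \right)} + B{\left(204 \right)}}{-21253 - 49911} = \frac{\left(-32 + 4 \left(-104\right)\right) + \sqrt{-73 + 2 \cdot 204}}{-21253 - 49911} = \frac{\left(-32 - 416\right) + \sqrt{-73 + 408}}{-71164} = \left(-448 + \sqrt{335}\right) \left(- \frac{1}{71164}\right) = \frac{112}{17791} - \frac{\sqrt{335}}{71164}$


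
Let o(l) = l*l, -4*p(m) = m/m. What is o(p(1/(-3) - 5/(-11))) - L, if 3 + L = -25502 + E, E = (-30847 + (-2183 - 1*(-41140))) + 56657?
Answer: -628191/16 ≈ -39262.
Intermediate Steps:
E = 64767 (E = (-30847 + (-2183 + 41140)) + 56657 = (-30847 + 38957) + 56657 = 8110 + 56657 = 64767)
p(m) = -¼ (p(m) = -m/(4*m) = -¼*1 = -¼)
L = 39262 (L = -3 + (-25502 + 64767) = -3 + 39265 = 39262)
o(l) = l²
o(p(1/(-3) - 5/(-11))) - L = (-¼)² - 1*39262 = 1/16 - 39262 = -628191/16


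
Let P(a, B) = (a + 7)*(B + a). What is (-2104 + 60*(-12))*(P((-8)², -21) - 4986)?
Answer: 5458792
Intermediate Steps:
P(a, B) = (7 + a)*(B + a)
(-2104 + 60*(-12))*(P((-8)², -21) - 4986) = (-2104 + 60*(-12))*((((-8)²)² + 7*(-21) + 7*(-8)² - 21*(-8)²) - 4986) = (-2104 - 720)*((64² - 147 + 7*64 - 21*64) - 4986) = -2824*((4096 - 147 + 448 - 1344) - 4986) = -2824*(3053 - 4986) = -2824*(-1933) = 5458792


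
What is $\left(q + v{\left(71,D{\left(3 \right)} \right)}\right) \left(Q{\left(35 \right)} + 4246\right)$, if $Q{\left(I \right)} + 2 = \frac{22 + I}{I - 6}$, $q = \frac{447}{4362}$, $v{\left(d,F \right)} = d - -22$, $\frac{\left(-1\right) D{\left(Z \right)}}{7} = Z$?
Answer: $\frac{16668637343}{42166} \approx 3.9531 \cdot 10^{5}$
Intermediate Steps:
$D{\left(Z \right)} = - 7 Z$
$v{\left(d,F \right)} = 22 + d$ ($v{\left(d,F \right)} = d + 22 = 22 + d$)
$q = \frac{149}{1454}$ ($q = 447 \cdot \frac{1}{4362} = \frac{149}{1454} \approx 0.10248$)
$Q{\left(I \right)} = -2 + \frac{22 + I}{-6 + I}$ ($Q{\left(I \right)} = -2 + \frac{22 + I}{I - 6} = -2 + \frac{22 + I}{-6 + I}$)
$\left(q + v{\left(71,D{\left(3 \right)} \right)}\right) \left(Q{\left(35 \right)} + 4246\right) = \left(\frac{149}{1454} + \left(22 + 71\right)\right) \left(\frac{34 - 35}{-6 + 35} + 4246\right) = \left(\frac{149}{1454} + 93\right) \left(\frac{34 - 35}{29} + 4246\right) = \frac{135371 \left(\frac{1}{29} \left(-1\right) + 4246\right)}{1454} = \frac{135371 \left(- \frac{1}{29} + 4246\right)}{1454} = \frac{135371}{1454} \cdot \frac{123133}{29} = \frac{16668637343}{42166}$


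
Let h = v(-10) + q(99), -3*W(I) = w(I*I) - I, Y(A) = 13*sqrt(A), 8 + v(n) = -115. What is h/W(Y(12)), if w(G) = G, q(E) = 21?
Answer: 306/2027 + 51*sqrt(3)/26351 ≈ 0.15431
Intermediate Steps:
v(n) = -123 (v(n) = -8 - 115 = -123)
W(I) = -I**2/3 + I/3 (W(I) = -(I*I - I)/3 = -(I**2 - I)/3 = -I**2/3 + I/3)
h = -102 (h = -123 + 21 = -102)
h/W(Y(12)) = -102*sqrt(3)/(26*(1 - 13*sqrt(12))) = -102*sqrt(3)/(26*(1 - 13*2*sqrt(3))) = -102*sqrt(3)/(26*(1 - 26*sqrt(3))) = -51*sqrt(3)/(13*(1 - 26*sqrt(3)))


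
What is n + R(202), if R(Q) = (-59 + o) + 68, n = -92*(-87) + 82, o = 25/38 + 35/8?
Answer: 1231205/152 ≈ 8100.0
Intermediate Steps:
o = 765/152 (o = 25*(1/38) + 35*(⅛) = 25/38 + 35/8 = 765/152 ≈ 5.0329)
n = 8086 (n = 8004 + 82 = 8086)
R(Q) = 2133/152 (R(Q) = (-59 + 765/152) + 68 = -8203/152 + 68 = 2133/152)
n + R(202) = 8086 + 2133/152 = 1231205/152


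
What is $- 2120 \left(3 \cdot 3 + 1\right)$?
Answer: $-21200$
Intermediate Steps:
$- 2120 \left(3 \cdot 3 + 1\right) = - 2120 \left(9 + 1\right) = \left(-2120\right) 10 = -21200$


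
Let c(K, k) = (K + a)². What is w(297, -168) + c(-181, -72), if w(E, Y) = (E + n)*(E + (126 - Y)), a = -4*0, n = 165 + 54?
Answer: 337717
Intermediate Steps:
n = 219
a = 0
w(E, Y) = (219 + E)*(126 + E - Y) (w(E, Y) = (E + 219)*(E + (126 - Y)) = (219 + E)*(126 + E - Y))
c(K, k) = K² (c(K, k) = (K + 0)² = K²)
w(297, -168) + c(-181, -72) = (27594 + 297² - 219*(-168) + 345*297 - 1*297*(-168)) + (-181)² = (27594 + 88209 + 36792 + 102465 + 49896) + 32761 = 304956 + 32761 = 337717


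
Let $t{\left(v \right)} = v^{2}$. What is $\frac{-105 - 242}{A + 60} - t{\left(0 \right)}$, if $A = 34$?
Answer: $- \frac{347}{94} \approx -3.6915$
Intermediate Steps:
$\frac{-105 - 242}{A + 60} - t{\left(0 \right)} = \frac{-105 - 242}{34 + 60} - 0^{2} = - \frac{347}{94} - 0 = \left(-347\right) \frac{1}{94} + 0 = - \frac{347}{94} + 0 = - \frac{347}{94}$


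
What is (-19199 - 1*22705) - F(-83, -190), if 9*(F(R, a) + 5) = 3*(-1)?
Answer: -125696/3 ≈ -41899.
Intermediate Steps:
F(R, a) = -16/3 (F(R, a) = -5 + (3*(-1))/9 = -5 + (1/9)*(-3) = -5 - 1/3 = -16/3)
(-19199 - 1*22705) - F(-83, -190) = (-19199 - 1*22705) - 1*(-16/3) = (-19199 - 22705) + 16/3 = -41904 + 16/3 = -125696/3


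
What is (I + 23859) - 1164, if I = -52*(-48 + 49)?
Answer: 22643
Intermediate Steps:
I = -52 (I = -52*1 = -52)
(I + 23859) - 1164 = (-52 + 23859) - 1164 = 23807 - 1164 = 22643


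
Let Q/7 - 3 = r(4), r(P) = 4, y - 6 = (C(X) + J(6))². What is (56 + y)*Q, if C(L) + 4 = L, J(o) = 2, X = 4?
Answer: 3234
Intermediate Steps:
C(L) = -4 + L
y = 10 (y = 6 + ((-4 + 4) + 2)² = 6 + (0 + 2)² = 6 + 2² = 6 + 4 = 10)
Q = 49 (Q = 21 + 7*4 = 21 + 28 = 49)
(56 + y)*Q = (56 + 10)*49 = 66*49 = 3234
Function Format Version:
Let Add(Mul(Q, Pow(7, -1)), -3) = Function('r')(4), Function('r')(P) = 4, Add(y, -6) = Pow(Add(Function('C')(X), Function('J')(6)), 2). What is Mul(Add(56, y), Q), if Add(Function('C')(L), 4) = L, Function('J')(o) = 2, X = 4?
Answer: 3234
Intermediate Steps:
Function('C')(L) = Add(-4, L)
y = 10 (y = Add(6, Pow(Add(Add(-4, 4), 2), 2)) = Add(6, Pow(Add(0, 2), 2)) = Add(6, Pow(2, 2)) = Add(6, 4) = 10)
Q = 49 (Q = Add(21, Mul(7, 4)) = Add(21, 28) = 49)
Mul(Add(56, y), Q) = Mul(Add(56, 10), 49) = Mul(66, 49) = 3234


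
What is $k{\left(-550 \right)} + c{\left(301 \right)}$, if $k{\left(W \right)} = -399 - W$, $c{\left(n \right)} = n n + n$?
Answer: $91053$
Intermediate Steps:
$c{\left(n \right)} = n + n^{2}$ ($c{\left(n \right)} = n^{2} + n = n + n^{2}$)
$k{\left(-550 \right)} + c{\left(301 \right)} = \left(-399 - -550\right) + 301 \left(1 + 301\right) = \left(-399 + 550\right) + 301 \cdot 302 = 151 + 90902 = 91053$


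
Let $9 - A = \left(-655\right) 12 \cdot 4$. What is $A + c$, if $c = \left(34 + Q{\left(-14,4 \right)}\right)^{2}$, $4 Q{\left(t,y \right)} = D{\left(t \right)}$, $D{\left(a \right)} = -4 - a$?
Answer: $\frac{131125}{4} \approx 32781.0$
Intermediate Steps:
$Q{\left(t,y \right)} = -1 - \frac{t}{4}$ ($Q{\left(t,y \right)} = \frac{-4 - t}{4} = -1 - \frac{t}{4}$)
$c = \frac{5329}{4}$ ($c = \left(34 - - \frac{5}{2}\right)^{2} = \left(34 + \left(-1 + \frac{7}{2}\right)\right)^{2} = \left(34 + \frac{5}{2}\right)^{2} = \left(\frac{73}{2}\right)^{2} = \frac{5329}{4} \approx 1332.3$)
$A = 31449$ ($A = 9 - \left(-655\right) 12 \cdot 4 = 9 - \left(-7860\right) 4 = 9 - -31440 = 9 + 31440 = 31449$)
$A + c = 31449 + \frac{5329}{4} = \frac{131125}{4}$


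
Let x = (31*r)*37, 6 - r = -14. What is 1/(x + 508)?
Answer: 1/23448 ≈ 4.2648e-5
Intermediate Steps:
r = 20 (r = 6 - 1*(-14) = 6 + 14 = 20)
x = 22940 (x = (31*20)*37 = 620*37 = 22940)
1/(x + 508) = 1/(22940 + 508) = 1/23448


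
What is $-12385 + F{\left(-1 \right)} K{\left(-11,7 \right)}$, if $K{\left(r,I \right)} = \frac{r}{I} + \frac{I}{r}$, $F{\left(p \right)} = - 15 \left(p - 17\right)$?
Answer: $- \frac{999545}{77} \approx -12981.0$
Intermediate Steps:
$F{\left(p \right)} = 255 - 15 p$ ($F{\left(p \right)} = - 15 \left(-17 + p\right) = 255 - 15 p$)
$K{\left(r,I \right)} = \frac{I}{r} + \frac{r}{I}$
$-12385 + F{\left(-1 \right)} K{\left(-11,7 \right)} = -12385 + \left(255 - -15\right) \left(\frac{7}{-11} - \frac{11}{7}\right) = -12385 + \left(255 + 15\right) \left(7 \left(- \frac{1}{11}\right) - \frac{11}{7}\right) = -12385 + 270 \left(- \frac{7}{11} - \frac{11}{7}\right) = -12385 + 270 \left(- \frac{170}{77}\right) = -12385 - \frac{45900}{77} = - \frac{999545}{77}$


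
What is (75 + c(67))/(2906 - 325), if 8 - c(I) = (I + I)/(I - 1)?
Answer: 2672/85173 ≈ 0.031371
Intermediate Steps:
c(I) = 8 - 2*I/(-1 + I) (c(I) = 8 - (I + I)/(I - 1) = 8 - 2*I/(-1 + I))
(75 + c(67))/(2906 - 325) = (75 + 2*(-4 + 3*67)/(-1 + 67))/(2906 - 325) = (75 + 2*(-4 + 201)/66)/2581 = (75 + 2*(1/66)*197)*(1/2581) = (75 + 197/33)*(1/2581) = (2672/33)*(1/2581) = 2672/85173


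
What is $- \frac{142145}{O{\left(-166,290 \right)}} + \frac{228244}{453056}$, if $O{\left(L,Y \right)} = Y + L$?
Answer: $- \frac{4023208929}{3511184} \approx -1145.8$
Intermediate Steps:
$O{\left(L,Y \right)} = L + Y$
$- \frac{142145}{O{\left(-166,290 \right)}} + \frac{228244}{453056} = - \frac{142145}{-166 + 290} + \frac{228244}{453056} = - \frac{142145}{124} + 228244 \cdot \frac{1}{453056} = \left(-142145\right) \frac{1}{124} + \frac{57061}{113264} = - \frac{142145}{124} + \frac{57061}{113264} = - \frac{4023208929}{3511184}$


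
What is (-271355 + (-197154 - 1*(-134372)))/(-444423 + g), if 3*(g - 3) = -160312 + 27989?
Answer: 1002411/1465583 ≈ 0.68397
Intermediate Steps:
g = -132314/3 (g = 3 + (-160312 + 27989)/3 = 3 + (1/3)*(-132323) = 3 - 132323/3 = -132314/3 ≈ -44105.)
(-271355 + (-197154 - 1*(-134372)))/(-444423 + g) = (-271355 + (-197154 - 1*(-134372)))/(-444423 - 132314/3) = (-271355 + (-197154 + 134372))/(-1465583/3) = (-271355 - 62782)*(-3/1465583) = -334137*(-3/1465583) = 1002411/1465583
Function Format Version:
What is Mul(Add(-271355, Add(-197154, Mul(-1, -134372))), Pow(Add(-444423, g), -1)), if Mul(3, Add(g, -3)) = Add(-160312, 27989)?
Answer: Rational(1002411, 1465583) ≈ 0.68397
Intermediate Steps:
g = Rational(-132314, 3) (g = Add(3, Mul(Rational(1, 3), Add(-160312, 27989))) = Add(3, Mul(Rational(1, 3), -132323)) = Add(3, Rational(-132323, 3)) = Rational(-132314, 3) ≈ -44105.)
Mul(Add(-271355, Add(-197154, Mul(-1, -134372))), Pow(Add(-444423, g), -1)) = Mul(Add(-271355, Add(-197154, Mul(-1, -134372))), Pow(Add(-444423, Rational(-132314, 3)), -1)) = Mul(Add(-271355, Add(-197154, 134372)), Pow(Rational(-1465583, 3), -1)) = Mul(Add(-271355, -62782), Rational(-3, 1465583)) = Mul(-334137, Rational(-3, 1465583)) = Rational(1002411, 1465583)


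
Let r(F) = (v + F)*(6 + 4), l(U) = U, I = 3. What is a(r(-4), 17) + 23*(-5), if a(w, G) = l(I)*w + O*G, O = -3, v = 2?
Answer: -226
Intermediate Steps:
r(F) = 20 + 10*F (r(F) = (2 + F)*(6 + 4) = (2 + F)*10 = 20 + 10*F)
a(w, G) = -3*G + 3*w (a(w, G) = 3*w - 3*G = -3*G + 3*w)
a(r(-4), 17) + 23*(-5) = (-3*17 + 3*(20 + 10*(-4))) + 23*(-5) = (-51 + 3*(20 - 40)) - 115 = (-51 + 3*(-20)) - 115 = (-51 - 60) - 115 = -111 - 115 = -226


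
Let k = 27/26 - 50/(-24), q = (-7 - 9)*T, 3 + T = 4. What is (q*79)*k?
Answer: -153892/39 ≈ -3945.9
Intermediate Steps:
T = 1 (T = -3 + 4 = 1)
q = -16 (q = (-7 - 9)*1 = -16*1 = -16)
k = 487/156 (k = 27*(1/26) - 50*(-1/24) = 27/26 + 25/12 = 487/156 ≈ 3.1218)
(q*79)*k = -16*79*(487/156) = -1264*487/156 = -153892/39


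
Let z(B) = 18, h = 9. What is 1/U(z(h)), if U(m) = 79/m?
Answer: 18/79 ≈ 0.22785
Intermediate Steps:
1/U(z(h)) = 1/(79/18) = 18/79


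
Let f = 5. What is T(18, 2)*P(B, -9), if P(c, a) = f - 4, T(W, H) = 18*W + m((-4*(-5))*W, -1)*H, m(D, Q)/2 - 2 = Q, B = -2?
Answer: 328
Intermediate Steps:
m(D, Q) = 4 + 2*Q
T(W, H) = 2*H + 18*W (T(W, H) = 18*W + (4 + 2*(-1))*H = 18*W + (4 - 2)*H = 18*W + 2*H = 2*H + 18*W)
P(c, a) = 1 (P(c, a) = 5 - 4 = 1)
T(18, 2)*P(B, -9) = (2*2 + 18*18)*1 = (4 + 324)*1 = 328*1 = 328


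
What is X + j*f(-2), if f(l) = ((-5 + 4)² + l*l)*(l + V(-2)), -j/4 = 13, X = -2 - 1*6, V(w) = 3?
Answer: -268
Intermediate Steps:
X = -8 (X = -2 - 6 = -8)
j = -52 (j = -4*13 = -52)
f(l) = (1 + l²)*(3 + l) (f(l) = ((-5 + 4)² + l*l)*(l + 3) = ((-1)² + l²)*(3 + l) = (1 + l²)*(3 + l))
X + j*f(-2) = -8 - 52*(3 - 2 + (-2)³ + 3*(-2)²) = -8 - 52*(3 - 2 - 8 + 3*4) = -8 - 52*(3 - 2 - 8 + 12) = -8 - 52*5 = -8 - 260 = -268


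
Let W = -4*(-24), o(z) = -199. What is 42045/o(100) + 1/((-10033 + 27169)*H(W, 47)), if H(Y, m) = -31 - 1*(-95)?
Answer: -46110919481/218244096 ≈ -211.28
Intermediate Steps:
W = 96
H(Y, m) = 64 (H(Y, m) = -31 + 95 = 64)
42045/o(100) + 1/((-10033 + 27169)*H(W, 47)) = 42045/(-199) + 1/((-10033 + 27169)*64) = 42045*(-1/199) + (1/64)/17136 = -42045/199 + (1/17136)*(1/64) = -42045/199 + 1/1096704 = -46110919481/218244096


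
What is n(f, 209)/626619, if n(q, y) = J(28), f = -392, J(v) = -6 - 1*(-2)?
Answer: -4/626619 ≈ -6.3835e-6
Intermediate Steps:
J(v) = -4 (J(v) = -6 + 2 = -4)
n(q, y) = -4
n(f, 209)/626619 = -4/626619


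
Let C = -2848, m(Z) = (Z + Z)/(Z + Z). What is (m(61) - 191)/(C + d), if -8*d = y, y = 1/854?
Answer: 1298080/19457537 ≈ 0.066713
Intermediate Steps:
m(Z) = 1 (m(Z) = (2*Z)/((2*Z)) = (2*Z)*(1/(2*Z)) = 1)
y = 1/854 ≈ 0.0011710
d = -1/6832 (d = -⅛*1/854 = -1/6832 ≈ -0.00014637)
(m(61) - 191)/(C + d) = (1 - 191)/(-2848 - 1/6832) = -190/(-19457537/6832) = -190*(-6832/19457537) = 1298080/19457537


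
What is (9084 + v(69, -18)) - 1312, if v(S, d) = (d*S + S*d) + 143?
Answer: 5431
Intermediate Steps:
v(S, d) = 143 + 2*S*d (v(S, d) = (S*d + S*d) + 143 = 2*S*d + 143 = 143 + 2*S*d)
(9084 + v(69, -18)) - 1312 = (9084 + (143 + 2*69*(-18))) - 1312 = (9084 + (143 - 2484)) - 1312 = (9084 - 2341) - 1312 = 6743 - 1312 = 5431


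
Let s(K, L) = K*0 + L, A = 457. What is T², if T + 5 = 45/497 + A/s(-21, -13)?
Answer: 67002804801/41744521 ≈ 1605.1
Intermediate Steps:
s(K, L) = L (s(K, L) = 0 + L = L)
T = -258849/6461 (T = -5 + (45/497 + 457/(-13)) = -5 + (45*(1/497) + 457*(-1/13)) = -5 + (45/497 - 457/13) = -5 - 226544/6461 = -258849/6461 ≈ -40.063)
T² = (-258849/6461)² = 67002804801/41744521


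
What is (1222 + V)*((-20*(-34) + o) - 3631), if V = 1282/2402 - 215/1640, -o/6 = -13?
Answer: -1383460458133/393928 ≈ -3.5120e+6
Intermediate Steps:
o = 78 (o = -6*(-13) = 78)
V = 158605/393928 (V = 1282*(1/2402) - 215*1/1640 = 641/1201 - 43/328 = 158605/393928 ≈ 0.40262)
(1222 + V)*((-20*(-34) + o) - 3631) = (1222 + 158605/393928)*((-20*(-34) + 78) - 3631) = 481538621*((680 + 78) - 3631)/393928 = 481538621*(758 - 3631)/393928 = (481538621/393928)*(-2873) = -1383460458133/393928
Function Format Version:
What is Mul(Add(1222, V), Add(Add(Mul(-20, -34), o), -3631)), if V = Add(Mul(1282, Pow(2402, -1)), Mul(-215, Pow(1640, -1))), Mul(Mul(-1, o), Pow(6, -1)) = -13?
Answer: Rational(-1383460458133, 393928) ≈ -3.5120e+6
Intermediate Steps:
o = 78 (o = Mul(-6, -13) = 78)
V = Rational(158605, 393928) (V = Add(Mul(1282, Rational(1, 2402)), Mul(-215, Rational(1, 1640))) = Add(Rational(641, 1201), Rational(-43, 328)) = Rational(158605, 393928) ≈ 0.40262)
Mul(Add(1222, V), Add(Add(Mul(-20, -34), o), -3631)) = Mul(Add(1222, Rational(158605, 393928)), Add(Add(Mul(-20, -34), 78), -3631)) = Mul(Rational(481538621, 393928), Add(Add(680, 78), -3631)) = Mul(Rational(481538621, 393928), Add(758, -3631)) = Mul(Rational(481538621, 393928), -2873) = Rational(-1383460458133, 393928)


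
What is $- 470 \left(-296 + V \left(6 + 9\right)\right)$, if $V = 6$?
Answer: $96820$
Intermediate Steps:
$- 470 \left(-296 + V \left(6 + 9\right)\right) = - 470 \left(-296 + 6 \left(6 + 9\right)\right) = - 470 \left(-296 + 6 \cdot 15\right) = - 470 \left(-296 + 90\right) = \left(-470\right) \left(-206\right) = 96820$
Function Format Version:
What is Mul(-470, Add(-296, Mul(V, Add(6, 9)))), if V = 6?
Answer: 96820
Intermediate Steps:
Mul(-470, Add(-296, Mul(V, Add(6, 9)))) = Mul(-470, Add(-296, Mul(6, Add(6, 9)))) = Mul(-470, Add(-296, Mul(6, 15))) = Mul(-470, Add(-296, 90)) = Mul(-470, -206) = 96820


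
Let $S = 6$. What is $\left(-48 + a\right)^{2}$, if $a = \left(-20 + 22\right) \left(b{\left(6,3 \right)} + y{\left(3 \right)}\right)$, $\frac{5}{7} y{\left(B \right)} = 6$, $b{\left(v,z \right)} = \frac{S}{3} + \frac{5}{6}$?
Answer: $\frac{146689}{225} \approx 651.95$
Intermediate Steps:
$b{\left(v,z \right)} = \frac{17}{6}$ ($b{\left(v,z \right)} = \frac{6}{3} + \frac{5}{6} = 6 \cdot \frac{1}{3} + 5 \cdot \frac{1}{6} = 2 + \frac{5}{6} = \frac{17}{6}$)
$y{\left(B \right)} = \frac{42}{5}$ ($y{\left(B \right)} = \frac{7}{5} \cdot 6 = \frac{42}{5}$)
$a = \frac{337}{15}$ ($a = \left(-20 + 22\right) \left(\frac{17}{6} + \frac{42}{5}\right) = 2 \cdot \frac{337}{30} = \frac{337}{15} \approx 22.467$)
$\left(-48 + a\right)^{2} = \left(-48 + \frac{337}{15}\right)^{2} = \left(- \frac{383}{15}\right)^{2} = \frac{146689}{225}$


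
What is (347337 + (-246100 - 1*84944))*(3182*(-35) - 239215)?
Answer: -5712081405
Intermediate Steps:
(347337 + (-246100 - 1*84944))*(3182*(-35) - 239215) = (347337 + (-246100 - 84944))*(-111370 - 239215) = (347337 - 331044)*(-350585) = 16293*(-350585) = -5712081405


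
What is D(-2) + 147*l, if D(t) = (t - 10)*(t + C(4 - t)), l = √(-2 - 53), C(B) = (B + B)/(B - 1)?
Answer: -24/5 + 147*I*√55 ≈ -4.8 + 1090.2*I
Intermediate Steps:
C(B) = 2*B/(-1 + B) (C(B) = (2*B)/(-1 + B) = 2*B/(-1 + B))
l = I*√55 (l = √(-55) = I*√55 ≈ 7.4162*I)
D(t) = (-10 + t)*(t + 2*(4 - t)/(3 - t)) (D(t) = (t - 10)*(t + 2*(4 - t)/(-1 + (4 - t))) = (-10 + t)*(t + 2*(4 - t)/(3 - t)))
D(-2) + 147*l = (80 + (-2)³ - 11*(-2)² + 2*(-2))/(-3 - 2) + 147*(I*√55) = (80 - 8 - 11*4 - 4)/(-5) + 147*I*√55 = -(80 - 8 - 44 - 4)/5 + 147*I*√55 = -⅕*24 + 147*I*√55 = -24/5 + 147*I*√55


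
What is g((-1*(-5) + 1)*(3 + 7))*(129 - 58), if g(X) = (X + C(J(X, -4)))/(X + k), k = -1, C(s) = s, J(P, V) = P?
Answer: 8520/59 ≈ 144.41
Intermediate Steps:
g(X) = 2*X/(-1 + X) (g(X) = (X + X)/(X - 1) = (2*X)/(-1 + X) = 2*X/(-1 + X))
g((-1*(-5) + 1)*(3 + 7))*(129 - 58) = (2*((-1*(-5) + 1)*(3 + 7))/(-1 + (-1*(-5) + 1)*(3 + 7)))*(129 - 58) = (2*((5 + 1)*10)/(-1 + (5 + 1)*10))*71 = (2*(6*10)/(-1 + 6*10))*71 = (2*60/(-1 + 60))*71 = (2*60/59)*71 = (2*60*(1/59))*71 = (120/59)*71 = 8520/59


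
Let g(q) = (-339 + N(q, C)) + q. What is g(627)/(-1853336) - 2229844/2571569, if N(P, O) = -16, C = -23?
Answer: -516668703294/595747675523 ≈ -0.86726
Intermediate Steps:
g(q) = -355 + q (g(q) = (-339 - 16) + q = -355 + q)
g(627)/(-1853336) - 2229844/2571569 = (-355 + 627)/(-1853336) - 2229844/2571569 = 272*(-1/1853336) - 2229844*1/2571569 = -34/231667 - 2229844/2571569 = -516668703294/595747675523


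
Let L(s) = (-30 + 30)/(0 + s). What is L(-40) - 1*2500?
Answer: -2500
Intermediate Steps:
L(s) = 0 (L(s) = 0/s = 0)
L(-40) - 1*2500 = 0 - 1*2500 = 0 - 2500 = -2500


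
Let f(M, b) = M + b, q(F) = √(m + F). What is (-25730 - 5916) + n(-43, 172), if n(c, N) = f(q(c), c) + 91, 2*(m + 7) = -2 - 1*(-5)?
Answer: -31598 + I*√194/2 ≈ -31598.0 + 6.9642*I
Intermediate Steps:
m = -11/2 (m = -7 + (-2 - 1*(-5))/2 = -7 + (-2 + 5)/2 = -7 + (½)*3 = -7 + 3/2 = -11/2 ≈ -5.5000)
q(F) = √(-11/2 + F)
n(c, N) = 91 + c + √(-22 + 4*c)/2 (n(c, N) = (√(-22 + 4*c)/2 + c) + 91 = (c + √(-22 + 4*c)/2) + 91 = 91 + c + √(-22 + 4*c)/2)
(-25730 - 5916) + n(-43, 172) = (-25730 - 5916) + (91 - 43 + √(-22 + 4*(-43))/2) = -31646 + (91 - 43 + √(-22 - 172)/2) = -31646 + (91 - 43 + √(-194)/2) = -31646 + (91 - 43 + (I*√194)/2) = -31646 + (91 - 43 + I*√194/2) = -31646 + (48 + I*√194/2) = -31598 + I*√194/2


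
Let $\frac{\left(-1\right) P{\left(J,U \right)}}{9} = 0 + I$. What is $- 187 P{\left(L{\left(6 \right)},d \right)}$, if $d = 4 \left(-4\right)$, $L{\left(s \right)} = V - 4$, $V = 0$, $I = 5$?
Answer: $8415$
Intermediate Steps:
$L{\left(s \right)} = -4$ ($L{\left(s \right)} = 0 - 4 = -4$)
$d = -16$
$P{\left(J,U \right)} = -45$ ($P{\left(J,U \right)} = - 9 \left(0 + 5\right) = \left(-9\right) 5 = -45$)
$- 187 P{\left(L{\left(6 \right)},d \right)} = \left(-187\right) \left(-45\right) = 8415$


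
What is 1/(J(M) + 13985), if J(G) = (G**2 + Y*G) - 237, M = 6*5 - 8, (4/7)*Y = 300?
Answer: 1/25782 ≈ 3.8787e-5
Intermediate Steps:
Y = 525 (Y = (7/4)*300 = 525)
M = 22 (M = 30 - 8 = 22)
J(G) = -237 + G**2 + 525*G (J(G) = (G**2 + 525*G) - 237 = -237 + G**2 + 525*G)
1/(J(M) + 13985) = 1/((-237 + 22**2 + 525*22) + 13985) = 1/((-237 + 484 + 11550) + 13985) = 1/(11797 + 13985) = 1/25782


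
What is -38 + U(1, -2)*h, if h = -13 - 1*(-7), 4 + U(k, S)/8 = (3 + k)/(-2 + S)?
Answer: 202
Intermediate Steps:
U(k, S) = -32 + 8*(3 + k)/(-2 + S) (U(k, S) = -32 + 8*((3 + k)/(-2 + S)) = -32 + 8*(3 + k)/(-2 + S))
h = -6 (h = -13 + 7 = -6)
-38 + U(1, -2)*h = -38 + (8*(11 + 1 - 4*(-2))/(-2 - 2))*(-6) = -38 + (8*(11 + 1 + 8)/(-4))*(-6) = -38 + (8*(-¼)*20)*(-6) = -38 - 40*(-6) = -38 + 240 = 202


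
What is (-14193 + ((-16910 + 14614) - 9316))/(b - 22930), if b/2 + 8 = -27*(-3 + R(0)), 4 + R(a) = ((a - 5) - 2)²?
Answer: 25805/25214 ≈ 1.0234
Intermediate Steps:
R(a) = -4 + (-7 + a)² (R(a) = -4 + ((a - 5) - 2)² = -4 + ((-5 + a) - 2)² = -4 + (-7 + a)²)
b = -2284 (b = -16 + 2*(-27*(-3 + (-4 + (-7 + 0)²))) = -16 + 2*(-27*(-3 + (-4 + (-7)²))) = -16 + 2*(-27*(-3 + (-4 + 49))) = -16 + 2*(-27*(-3 + 45)) = -16 + 2*(-27*42) = -16 + 2*(-1134) = -16 - 2268 = -2284)
(-14193 + ((-16910 + 14614) - 9316))/(b - 22930) = (-14193 + ((-16910 + 14614) - 9316))/(-2284 - 22930) = (-14193 + (-2296 - 9316))/(-25214) = (-14193 - 11612)*(-1/25214) = -25805*(-1/25214) = 25805/25214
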